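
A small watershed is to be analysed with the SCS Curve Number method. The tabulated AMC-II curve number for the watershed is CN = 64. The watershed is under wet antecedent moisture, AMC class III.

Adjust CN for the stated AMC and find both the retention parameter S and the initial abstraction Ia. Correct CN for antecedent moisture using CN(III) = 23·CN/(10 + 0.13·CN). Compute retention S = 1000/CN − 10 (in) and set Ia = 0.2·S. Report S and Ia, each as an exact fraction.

S = 225/92 in ≈ 2.446 in; Ia = 45/92 in ≈ 0.489 in

Wet (AMC III): CN(III) = 23·64/(10 + 0.13·64) = 1472/(458/25) = 18400/229 ≈ 80.349
S = 1000/(18400/229) − 10 = 225/92 in ≈ 2.446 in
Initial abstraction Ia = S/5 = (225/92)/5 = 45/92 ≈ 0.489 in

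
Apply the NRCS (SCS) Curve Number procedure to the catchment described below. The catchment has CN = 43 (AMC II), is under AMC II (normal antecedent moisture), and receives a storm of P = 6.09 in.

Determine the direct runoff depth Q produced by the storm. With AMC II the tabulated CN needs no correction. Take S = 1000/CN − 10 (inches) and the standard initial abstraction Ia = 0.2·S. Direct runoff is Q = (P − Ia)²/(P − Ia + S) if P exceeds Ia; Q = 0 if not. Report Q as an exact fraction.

Average conditions: CN = 43 (no AMC adjustment).
Max retention: S = 1000/43 − 10 = 570/43 in (≈ 13.256 in)
Ia = 0.2·(570/43) = 114/43 in ≈ 2.651 in
P − Ia = 6.090 − 2.651 = 14787/4300 ≈ 3.439 in (> 0, runoff occurs)
Q: (14787/4300)² ÷ (71787/4300) = 72885123/102894700 in (≈ 0.708 in)

Q = 72885123/102894700 in ≈ 0.708 in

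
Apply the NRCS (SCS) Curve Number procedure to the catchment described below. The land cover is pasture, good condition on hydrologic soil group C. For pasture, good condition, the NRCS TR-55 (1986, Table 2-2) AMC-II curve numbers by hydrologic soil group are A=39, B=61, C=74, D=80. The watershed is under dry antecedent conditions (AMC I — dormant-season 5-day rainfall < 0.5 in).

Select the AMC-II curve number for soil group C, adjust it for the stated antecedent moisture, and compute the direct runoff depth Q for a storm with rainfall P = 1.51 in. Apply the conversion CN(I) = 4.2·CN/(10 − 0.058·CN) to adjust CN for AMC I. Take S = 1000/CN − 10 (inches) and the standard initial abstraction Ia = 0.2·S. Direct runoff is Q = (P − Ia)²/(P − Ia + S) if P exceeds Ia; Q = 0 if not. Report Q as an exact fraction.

NRCS table: pasture, good condition, soil group C → CN(II) = 74
Dry (AMC I): CN(I) = 4.2·74/(10 − 0.058·74) = (1554/5)/(1427/250) = 77700/1427 ≈ 54.450
Max retention: S = 1000/(77700/1427) − 10 = 6500/777 in (≈ 8.366 in)
Initial abstraction Ia = S/5 = (6500/777)/5 = 1300/777 ≈ 1.673 in
P = 1.510 ≤ Ia = 1.673 in: entire storm abstracted, Q = 0.

Q = 0 in ≈ 0.000 in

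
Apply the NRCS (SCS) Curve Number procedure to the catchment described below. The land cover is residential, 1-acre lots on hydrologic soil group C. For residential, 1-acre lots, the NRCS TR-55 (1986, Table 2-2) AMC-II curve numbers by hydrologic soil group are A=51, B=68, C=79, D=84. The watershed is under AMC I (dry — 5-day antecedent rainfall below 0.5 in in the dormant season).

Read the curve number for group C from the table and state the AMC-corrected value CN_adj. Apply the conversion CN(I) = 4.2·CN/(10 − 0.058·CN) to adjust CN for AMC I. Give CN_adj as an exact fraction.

NRCS table: residential, 1-acre lots, soil group C → CN(II) = 79
Adjust CN=79 to AMC I: 4.2·79/(10 − 0.058·79) → (1659/5) ÷ (2709/500) = 7900/129 ≈ 61.240

CN_adj = 7900/129 ≈ 61.240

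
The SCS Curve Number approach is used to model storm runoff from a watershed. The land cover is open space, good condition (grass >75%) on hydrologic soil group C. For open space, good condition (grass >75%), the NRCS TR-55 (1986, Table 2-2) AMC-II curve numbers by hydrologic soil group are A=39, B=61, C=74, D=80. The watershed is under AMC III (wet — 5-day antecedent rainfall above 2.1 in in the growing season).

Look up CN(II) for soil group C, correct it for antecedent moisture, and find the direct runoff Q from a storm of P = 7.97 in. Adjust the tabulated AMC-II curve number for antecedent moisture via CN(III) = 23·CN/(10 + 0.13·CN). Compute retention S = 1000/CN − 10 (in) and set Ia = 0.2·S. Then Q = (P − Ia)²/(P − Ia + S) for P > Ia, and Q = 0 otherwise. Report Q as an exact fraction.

NRCS table: open space, good condition (grass >75%), soil group C → CN(II) = 74
Adjust CN=74 to AMC III: 23·74/(10 + 0.13·74) → 1702 ÷ (981/50) = 85100/981 ≈ 86.748
Max retention: S = 1000/(85100/981) − 10 = 1300/851 in (≈ 1.528 in)
Ia = 0.2·(1300/851) = 260/851 in ≈ 0.306 in
Since P=7.970 > Ia=0.306: effective rainfall P−Ia = 652247/85100 in
Runoff Q = (P−Ia)²/(P−Ia+S) = (7.664)²/(7.664+1.528) = 425426149009/66569219700 ≈ 6.391 in

Q = 425426149009/66569219700 in ≈ 6.391 in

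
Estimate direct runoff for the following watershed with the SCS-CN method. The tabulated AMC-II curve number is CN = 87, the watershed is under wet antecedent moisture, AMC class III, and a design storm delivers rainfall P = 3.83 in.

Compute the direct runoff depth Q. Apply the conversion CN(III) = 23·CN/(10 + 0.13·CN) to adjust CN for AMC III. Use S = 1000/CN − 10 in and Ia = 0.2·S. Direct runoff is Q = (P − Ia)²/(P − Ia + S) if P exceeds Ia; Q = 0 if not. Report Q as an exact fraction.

CN(III) from CN(II)=87: (23·87)/(10 + 0.13·87) = 200100/2131 ≈ 93.900
Retention S: 1000/CN − 10 with CN=93.900 → S = 1300/2001 ≈ 0.650 in
Ia = 0.2S: 0.2·0.650 = 0.130 in (exactly 260/2001)
Since P=3.830 > Ia=0.130: effective rainfall P−Ia = 740383/200100 in
Runoff Q = (P−Ia)²/(P−Ia+S) = (3.700)²/(3.700+0.650) = 548166986689/174163638300 ≈ 3.147 in

Q = 548166986689/174163638300 in ≈ 3.147 in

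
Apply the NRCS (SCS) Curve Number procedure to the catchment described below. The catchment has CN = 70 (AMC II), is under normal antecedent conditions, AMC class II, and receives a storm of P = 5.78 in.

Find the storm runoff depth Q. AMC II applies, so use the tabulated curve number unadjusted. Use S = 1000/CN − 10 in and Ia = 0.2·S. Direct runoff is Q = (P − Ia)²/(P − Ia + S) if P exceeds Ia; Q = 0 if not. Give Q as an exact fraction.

Q = 2968729/1128050 in ≈ 2.632 in

CN(II) = 70; AMC II needs no correction.
S = 1000/70 − 10 = 30/7 in ≈ 4.286 in
Initial abstraction Ia = S/5 = (30/7)/5 = 6/7 ≈ 0.857 in
P − Ia = 5.780 − 0.857 = 1723/350 ≈ 4.923 in (> 0, runoff occurs)
Q: (1723/350)² ÷ (3223/350) = 2968729/1128050 in (≈ 2.632 in)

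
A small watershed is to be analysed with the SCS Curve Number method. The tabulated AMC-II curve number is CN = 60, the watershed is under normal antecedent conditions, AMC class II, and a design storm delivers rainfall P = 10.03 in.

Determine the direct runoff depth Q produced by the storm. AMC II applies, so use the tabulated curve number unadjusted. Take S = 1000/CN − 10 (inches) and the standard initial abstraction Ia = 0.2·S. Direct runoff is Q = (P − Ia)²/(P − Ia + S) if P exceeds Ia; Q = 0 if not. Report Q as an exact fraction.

Q = 6806881/1382700 in ≈ 4.923 in

Average conditions: CN = 60 (no AMC adjustment).
S = 1000/60 − 10 = 20/3 in ≈ 6.667 in
Initial abstraction Ia = S/5 = (20/3)/5 = 4/3 ≈ 1.333 in
Excess rainfall: 10.030 − 1.333 = 8.697 in; P > Ia so Q > 0
Q = (2609/300)²/((2609/300) + 20/3) = (6806881/90000)/(4609/300) = 6806881/1382700 in ≈ 4.923 in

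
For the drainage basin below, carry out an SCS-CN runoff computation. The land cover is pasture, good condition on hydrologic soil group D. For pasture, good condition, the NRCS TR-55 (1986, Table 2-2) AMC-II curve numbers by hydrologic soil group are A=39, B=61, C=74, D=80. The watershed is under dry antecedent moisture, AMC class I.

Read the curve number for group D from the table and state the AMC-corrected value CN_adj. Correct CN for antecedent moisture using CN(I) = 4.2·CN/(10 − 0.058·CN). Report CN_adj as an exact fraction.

CN_adj = 4200/67 ≈ 62.687

NRCS table: pasture, good condition, soil group D → CN(II) = 80
Adjust CN=80 to AMC I: 4.2·80/(10 − 0.058·80) → 336 ÷ (134/25) = 4200/67 ≈ 62.687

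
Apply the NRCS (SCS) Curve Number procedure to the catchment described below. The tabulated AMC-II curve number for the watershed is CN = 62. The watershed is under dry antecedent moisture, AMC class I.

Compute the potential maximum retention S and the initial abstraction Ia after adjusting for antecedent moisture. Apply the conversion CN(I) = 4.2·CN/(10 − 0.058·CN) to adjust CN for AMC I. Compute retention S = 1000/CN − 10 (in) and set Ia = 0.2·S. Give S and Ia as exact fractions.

S = 9500/651 in ≈ 14.593 in; Ia = 1900/651 in ≈ 2.919 in

Dry (AMC I): CN(I) = 4.2·62/(10 − 0.058·62) = (1302/5)/(1601/250) = 65100/1601 ≈ 40.662
Retention S: 1000/CN − 10 with CN=40.662 → S = 9500/651 ≈ 14.593 in
Ia = 0.2·(9500/651) = 1900/651 in ≈ 2.919 in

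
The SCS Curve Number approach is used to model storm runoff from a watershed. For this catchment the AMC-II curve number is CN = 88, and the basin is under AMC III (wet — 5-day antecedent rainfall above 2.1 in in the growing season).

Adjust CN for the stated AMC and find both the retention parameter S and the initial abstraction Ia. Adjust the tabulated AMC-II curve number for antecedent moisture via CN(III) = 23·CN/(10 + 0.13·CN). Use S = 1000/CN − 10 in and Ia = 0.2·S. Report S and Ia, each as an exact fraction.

S = 150/253 in ≈ 0.593 in; Ia = 30/253 in ≈ 0.119 in

CN(III) from CN(II)=88: (23·88)/(10 + 0.13·88) = 6325/67 ≈ 94.403
Max retention: S = 1000/(6325/67) − 10 = 150/253 in (≈ 0.593 in)
Ia = 0.2·(150/253) = 30/253 in ≈ 0.119 in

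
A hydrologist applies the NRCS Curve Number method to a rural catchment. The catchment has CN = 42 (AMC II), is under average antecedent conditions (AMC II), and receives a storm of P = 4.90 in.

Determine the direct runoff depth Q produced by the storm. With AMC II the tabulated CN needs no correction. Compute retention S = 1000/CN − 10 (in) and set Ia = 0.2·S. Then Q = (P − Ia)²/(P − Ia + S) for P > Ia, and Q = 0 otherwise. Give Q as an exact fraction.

AMC II — tabulated CN = 42 applies directly.
Retention S: 1000/CN − 10 with CN=42.000 → S = 290/21 ≈ 13.810 in
Ia = 0.2·(290/21) = 58/21 in ≈ 2.762 in
Since P=4.900 > Ia=2.762: effective rainfall P−Ia = 449/210 in
Q = (449/210)²/((449/210) + 290/21) = (201601/44100)/(3349/210) = 201601/703290 in ≈ 0.287 in

Q = 201601/703290 in ≈ 0.287 in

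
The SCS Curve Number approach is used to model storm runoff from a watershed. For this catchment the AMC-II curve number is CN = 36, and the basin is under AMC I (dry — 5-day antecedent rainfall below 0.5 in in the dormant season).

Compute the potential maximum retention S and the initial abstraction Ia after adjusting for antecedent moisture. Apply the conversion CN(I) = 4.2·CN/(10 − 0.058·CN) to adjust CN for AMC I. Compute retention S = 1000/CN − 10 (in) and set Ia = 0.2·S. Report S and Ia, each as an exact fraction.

Dry (AMC I): CN(I) = 4.2·36/(10 − 0.058·36) = (756/5)/(989/125) = 18900/989 ≈ 19.110
Max retention: S = 1000/(18900/989) − 10 = 8000/189 in (≈ 42.328 in)
Ia = 0.2S: 0.2·42.328 = 8.466 in (exactly 1600/189)

S = 8000/189 in ≈ 42.328 in; Ia = 1600/189 in ≈ 8.466 in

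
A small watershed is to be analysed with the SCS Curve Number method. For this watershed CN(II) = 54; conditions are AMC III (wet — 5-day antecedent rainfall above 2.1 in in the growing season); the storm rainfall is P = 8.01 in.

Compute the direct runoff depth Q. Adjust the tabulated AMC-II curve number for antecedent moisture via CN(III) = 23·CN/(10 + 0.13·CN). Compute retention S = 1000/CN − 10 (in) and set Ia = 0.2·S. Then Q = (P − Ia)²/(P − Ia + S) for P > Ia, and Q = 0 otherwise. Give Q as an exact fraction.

Adjust CN=54 to AMC III: 23·54/(10 + 0.13·54) → 1242 ÷ (851/50) = 2700/37 ≈ 72.973
Max retention: S = 1000/(2700/37) − 10 = 100/27 in (≈ 3.704 in)
Ia = 0.2S: 0.2·3.704 = 0.741 in (exactly 20/27)
Excess rainfall: 8.010 − 0.741 = 7.269 in; P > Ia so Q > 0
Q: (19627/2700)² ÷ (29627/2700) = 385219129/79992900 in (≈ 4.816 in)

Q = 385219129/79992900 in ≈ 4.816 in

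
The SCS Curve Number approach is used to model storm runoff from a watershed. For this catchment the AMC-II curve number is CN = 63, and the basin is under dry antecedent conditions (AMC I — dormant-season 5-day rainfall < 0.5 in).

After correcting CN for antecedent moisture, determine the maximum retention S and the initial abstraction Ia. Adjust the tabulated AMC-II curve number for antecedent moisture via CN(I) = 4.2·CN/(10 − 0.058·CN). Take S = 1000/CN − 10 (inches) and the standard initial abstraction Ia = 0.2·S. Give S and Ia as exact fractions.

Adjust CN=63 to AMC I: 4.2·63/(10 − 0.058·63) → (1323/5) ÷ (3173/500) = 132300/3173 ≈ 41.696
Retention S: 1000/CN − 10 with CN=41.696 → S = 18500/1323 ≈ 13.983 in
Ia = 0.2S: 0.2·13.983 = 2.797 in (exactly 3700/1323)

S = 18500/1323 in ≈ 13.983 in; Ia = 3700/1323 in ≈ 2.797 in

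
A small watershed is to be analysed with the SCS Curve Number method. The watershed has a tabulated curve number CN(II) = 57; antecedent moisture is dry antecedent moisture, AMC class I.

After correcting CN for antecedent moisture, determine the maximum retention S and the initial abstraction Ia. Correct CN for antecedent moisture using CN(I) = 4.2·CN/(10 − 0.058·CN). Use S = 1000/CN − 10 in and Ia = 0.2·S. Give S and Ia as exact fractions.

S = 21500/1197 in ≈ 17.962 in; Ia = 4300/1197 in ≈ 3.592 in

Dry (AMC I): CN(I) = 4.2·57/(10 − 0.058·57) = (1197/5)/(3347/500) = 119700/3347 ≈ 35.763
S = 1000/(119700/3347) − 10 = 21500/1197 in ≈ 17.962 in
Ia = 0.2·(21500/1197) = 4300/1197 in ≈ 3.592 in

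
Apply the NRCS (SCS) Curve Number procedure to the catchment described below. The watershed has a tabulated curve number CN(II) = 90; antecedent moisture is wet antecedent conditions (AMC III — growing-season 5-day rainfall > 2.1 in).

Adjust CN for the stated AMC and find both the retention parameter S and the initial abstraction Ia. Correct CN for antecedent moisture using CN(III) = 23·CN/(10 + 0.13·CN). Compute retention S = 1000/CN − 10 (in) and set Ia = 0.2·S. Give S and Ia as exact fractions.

CN(III) from CN(II)=90: (23·90)/(10 + 0.13·90) = 20700/217 ≈ 95.392
S = 1000/(20700/217) − 10 = 100/207 in ≈ 0.483 in
Initial abstraction Ia = S/5 = (100/207)/5 = 20/207 ≈ 0.097 in

S = 100/207 in ≈ 0.483 in; Ia = 20/207 in ≈ 0.097 in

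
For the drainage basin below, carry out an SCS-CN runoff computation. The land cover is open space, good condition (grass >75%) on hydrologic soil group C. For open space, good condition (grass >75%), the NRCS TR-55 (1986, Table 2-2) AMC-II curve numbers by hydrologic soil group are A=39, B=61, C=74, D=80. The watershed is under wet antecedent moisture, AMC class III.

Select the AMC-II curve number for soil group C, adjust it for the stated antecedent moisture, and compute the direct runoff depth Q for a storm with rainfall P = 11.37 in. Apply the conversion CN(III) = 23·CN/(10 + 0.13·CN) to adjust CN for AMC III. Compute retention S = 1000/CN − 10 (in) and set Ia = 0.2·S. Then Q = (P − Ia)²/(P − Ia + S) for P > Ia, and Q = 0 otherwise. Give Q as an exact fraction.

Q = 886586078569/91192053700 in ≈ 9.722 in

NRCS table: open space, good condition (grass >75%), soil group C → CN(II) = 74
CN(III) from CN(II)=74: (23·74)/(10 + 0.13·74) = 85100/981 ≈ 86.748
Max retention: S = 1000/(85100/981) − 10 = 1300/851 in (≈ 1.528 in)
Ia = 0.2S: 0.2·1.528 = 0.306 in (exactly 260/851)
Since P=11.370 > Ia=0.306: effective rainfall P−Ia = 941587/85100 in
Q = (941587/85100)²/((941587/85100) + 1300/851) = (886586078569/7242010000)/(1071587/85100) = 886586078569/91192053700 in ≈ 9.722 in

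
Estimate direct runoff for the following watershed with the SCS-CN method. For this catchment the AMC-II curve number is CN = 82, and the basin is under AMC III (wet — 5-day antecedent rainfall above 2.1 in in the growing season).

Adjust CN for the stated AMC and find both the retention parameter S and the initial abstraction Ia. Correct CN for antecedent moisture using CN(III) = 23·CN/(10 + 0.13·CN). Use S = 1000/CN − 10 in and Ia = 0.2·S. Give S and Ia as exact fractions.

CN(III) from CN(II)=82: (23·82)/(10 + 0.13·82) = 94300/1033 ≈ 91.288
Retention S: 1000/CN − 10 with CN=91.288 → S = 900/943 ≈ 0.954 in
Ia = 0.2S: 0.2·0.954 = 0.191 in (exactly 180/943)

S = 900/943 in ≈ 0.954 in; Ia = 180/943 in ≈ 0.191 in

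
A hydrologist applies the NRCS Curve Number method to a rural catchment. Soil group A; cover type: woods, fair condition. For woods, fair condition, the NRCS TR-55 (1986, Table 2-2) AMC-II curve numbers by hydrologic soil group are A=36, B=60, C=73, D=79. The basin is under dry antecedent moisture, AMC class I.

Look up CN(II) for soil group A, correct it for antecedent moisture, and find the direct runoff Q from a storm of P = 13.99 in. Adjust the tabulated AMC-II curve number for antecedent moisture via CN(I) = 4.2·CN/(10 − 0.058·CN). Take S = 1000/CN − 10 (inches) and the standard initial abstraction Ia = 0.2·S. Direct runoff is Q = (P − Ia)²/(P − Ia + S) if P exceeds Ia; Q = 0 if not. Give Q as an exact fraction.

NRCS table: woods, fair condition, soil group A → CN(II) = 36
Dry (AMC I): CN(I) = 4.2·36/(10 − 0.058·36) = (756/5)/(989/125) = 18900/989 ≈ 19.110
Max retention: S = 1000/(18900/989) − 10 = 8000/189 in (≈ 42.328 in)
Initial abstraction Ia = S/5 = (8000/189)/5 = 1600/189 ≈ 8.466 in
P − Ia = 13.990 − 8.466 = 104411/18900 ≈ 5.524 in (> 0, runoff occurs)
Runoff Q = (P−Ia)²/(P−Ia+S) = (5.524)²/(5.524+42.328) = 10901656921/17093367900 ≈ 0.638 in

Q = 10901656921/17093367900 in ≈ 0.638 in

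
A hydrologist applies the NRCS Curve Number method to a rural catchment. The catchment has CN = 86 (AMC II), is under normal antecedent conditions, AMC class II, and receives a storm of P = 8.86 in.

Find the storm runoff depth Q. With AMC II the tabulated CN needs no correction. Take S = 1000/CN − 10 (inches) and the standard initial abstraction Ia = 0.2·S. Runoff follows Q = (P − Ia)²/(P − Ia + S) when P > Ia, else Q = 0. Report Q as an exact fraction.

CN(II) = 86; AMC II needs no correction.
Max retention: S = 1000/86 − 10 = 70/43 in (≈ 1.628 in)
Ia = 0.2S: 0.2·1.628 = 0.326 in (exactly 14/43)
P − Ia = 8.860 − 0.326 = 18349/2150 ≈ 8.534 in (> 0, runoff occurs)
Q = (18349/2150)²/((18349/2150) + 70/43) = (336685801/4622500)/(21849/2150) = 336685801/46975350 in ≈ 7.167 in

Q = 336685801/46975350 in ≈ 7.167 in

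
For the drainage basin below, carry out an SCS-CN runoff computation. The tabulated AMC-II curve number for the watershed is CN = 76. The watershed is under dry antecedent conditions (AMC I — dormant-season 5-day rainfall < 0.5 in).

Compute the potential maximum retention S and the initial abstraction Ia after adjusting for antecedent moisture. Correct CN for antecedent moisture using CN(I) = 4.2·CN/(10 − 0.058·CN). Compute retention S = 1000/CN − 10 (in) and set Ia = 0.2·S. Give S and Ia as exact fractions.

CN(I) from CN(II)=76: (4.2·76)/(10 − 0.058·76) = 13300/233 ≈ 57.082
Max retention: S = 1000/(13300/233) − 10 = 1000/133 in (≈ 7.519 in)
Ia = 0.2·(1000/133) = 200/133 in ≈ 1.504 in

S = 1000/133 in ≈ 7.519 in; Ia = 200/133 in ≈ 1.504 in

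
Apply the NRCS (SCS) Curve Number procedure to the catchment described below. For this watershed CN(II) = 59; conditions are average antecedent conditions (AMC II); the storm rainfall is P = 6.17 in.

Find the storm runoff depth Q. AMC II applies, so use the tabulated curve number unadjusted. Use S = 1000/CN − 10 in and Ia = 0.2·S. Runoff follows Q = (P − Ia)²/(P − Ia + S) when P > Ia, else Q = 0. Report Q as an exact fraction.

AMC II — tabulated CN = 59 applies directly.
Retention S: 1000/CN − 10 with CN=59.000 → S = 410/59 ≈ 6.949 in
Ia = 0.2S: 0.2·6.949 = 1.390 in (exactly 82/59)
P − Ia = 6.170 − 1.390 = 28203/5900 ≈ 4.780 in (> 0, runoff occurs)
Runoff Q = (P−Ia)²/(P−Ia+S) = (4.780)²/(4.780+6.949) = 795409209/408297700 ≈ 1.948 in

Q = 795409209/408297700 in ≈ 1.948 in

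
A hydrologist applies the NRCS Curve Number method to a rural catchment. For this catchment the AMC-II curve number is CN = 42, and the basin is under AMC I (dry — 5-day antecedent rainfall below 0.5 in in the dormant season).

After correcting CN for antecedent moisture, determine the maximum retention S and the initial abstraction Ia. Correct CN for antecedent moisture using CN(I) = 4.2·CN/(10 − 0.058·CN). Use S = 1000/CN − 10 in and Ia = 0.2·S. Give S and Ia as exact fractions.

S = 14500/441 in ≈ 32.880 in; Ia = 2900/441 in ≈ 6.576 in

Dry (AMC I): CN(I) = 4.2·42/(10 − 0.058·42) = (882/5)/(1891/250) = 44100/1891 ≈ 23.321
Retention S: 1000/CN − 10 with CN=23.321 → S = 14500/441 ≈ 32.880 in
Ia = 0.2S: 0.2·32.880 = 6.576 in (exactly 2900/441)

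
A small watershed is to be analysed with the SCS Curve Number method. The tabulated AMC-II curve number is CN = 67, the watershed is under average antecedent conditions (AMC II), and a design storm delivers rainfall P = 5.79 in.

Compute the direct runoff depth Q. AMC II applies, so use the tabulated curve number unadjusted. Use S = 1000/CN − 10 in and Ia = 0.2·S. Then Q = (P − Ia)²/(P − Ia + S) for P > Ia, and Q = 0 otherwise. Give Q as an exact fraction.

CN(II) = 67; AMC II needs no correction.
Retention S: 1000/CN − 10 with CN=67.000 → S = 330/67 ≈ 4.925 in
Ia = 0.2·(330/67) = 66/67 in ≈ 0.985 in
Since P=5.790 > Ia=0.985: effective rainfall P−Ia = 32193/6700 in
Q = (32193/6700)²/((32193/6700) + 330/67) = (1036389249/44890000)/(65193/6700) = 345463083/145597700 in ≈ 2.373 in

Q = 345463083/145597700 in ≈ 2.373 in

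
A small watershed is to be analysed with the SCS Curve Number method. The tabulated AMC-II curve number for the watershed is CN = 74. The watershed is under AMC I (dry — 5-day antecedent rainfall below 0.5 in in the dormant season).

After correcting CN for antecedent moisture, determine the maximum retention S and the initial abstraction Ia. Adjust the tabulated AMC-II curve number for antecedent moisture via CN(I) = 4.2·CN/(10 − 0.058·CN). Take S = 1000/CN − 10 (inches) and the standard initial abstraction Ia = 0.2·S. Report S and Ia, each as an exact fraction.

Dry (AMC I): CN(I) = 4.2·74/(10 − 0.058·74) = (1554/5)/(1427/250) = 77700/1427 ≈ 54.450
Max retention: S = 1000/(77700/1427) − 10 = 6500/777 in (≈ 8.366 in)
Ia = 0.2S: 0.2·8.366 = 1.673 in (exactly 1300/777)

S = 6500/777 in ≈ 8.366 in; Ia = 1300/777 in ≈ 1.673 in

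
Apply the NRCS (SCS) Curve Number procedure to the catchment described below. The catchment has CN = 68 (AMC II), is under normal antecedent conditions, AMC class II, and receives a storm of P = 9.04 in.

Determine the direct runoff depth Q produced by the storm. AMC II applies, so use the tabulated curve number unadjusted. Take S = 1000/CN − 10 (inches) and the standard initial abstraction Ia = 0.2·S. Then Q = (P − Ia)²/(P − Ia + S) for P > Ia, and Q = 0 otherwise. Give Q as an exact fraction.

AMC II — tabulated CN = 68 applies directly.
Max retention: S = 1000/68 − 10 = 80/17 in (≈ 4.706 in)
Initial abstraction Ia = S/5 = (80/17)/5 = 16/17 ≈ 0.941 in
Excess rainfall: 9.040 − 0.941 = 8.099 in; P > Ia so Q > 0
Q: (3442/425)² ÷ (5442/425) = 5923682/1156425 in (≈ 5.122 in)

Q = 5923682/1156425 in ≈ 5.122 in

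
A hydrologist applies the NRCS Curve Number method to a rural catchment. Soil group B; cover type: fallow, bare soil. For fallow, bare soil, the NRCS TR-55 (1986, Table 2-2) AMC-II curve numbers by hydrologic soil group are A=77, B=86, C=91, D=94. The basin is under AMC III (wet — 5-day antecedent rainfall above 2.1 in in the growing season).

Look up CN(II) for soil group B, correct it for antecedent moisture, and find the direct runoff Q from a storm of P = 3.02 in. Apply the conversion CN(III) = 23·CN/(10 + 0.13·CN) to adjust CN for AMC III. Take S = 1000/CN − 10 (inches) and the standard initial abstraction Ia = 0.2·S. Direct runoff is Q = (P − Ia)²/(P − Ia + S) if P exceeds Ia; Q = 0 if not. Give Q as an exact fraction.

NRCS table: fallow, bare soil, soil group B → CN(II) = 86
CN(III) from CN(II)=86: (23·86)/(10 + 0.13·86) = 98900/1059 ≈ 93.390
Retention S: 1000/CN − 10 with CN=93.390 → S = 700/989 ≈ 0.708 in
Initial abstraction Ia = S/5 = (700/989)/5 = 140/989 ≈ 0.142 in
P − Ia = 3.020 − 0.142 = 142339/49450 ≈ 2.878 in (> 0, runoff occurs)
Runoff Q = (P−Ia)²/(P−Ia+S) = (2.878)²/(2.878+0.708) = 20260390921/8769413550 ≈ 2.310 in

Q = 20260390921/8769413550 in ≈ 2.310 in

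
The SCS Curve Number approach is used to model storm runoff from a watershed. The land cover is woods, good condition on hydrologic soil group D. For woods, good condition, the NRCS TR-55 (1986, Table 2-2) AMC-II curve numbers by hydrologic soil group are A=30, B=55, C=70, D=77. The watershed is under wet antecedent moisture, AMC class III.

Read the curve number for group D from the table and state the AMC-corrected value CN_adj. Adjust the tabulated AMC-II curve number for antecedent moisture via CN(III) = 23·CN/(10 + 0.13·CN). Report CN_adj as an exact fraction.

NRCS table: woods, good condition, soil group D → CN(II) = 77
Adjust CN=77 to AMC III: 23·77/(10 + 0.13·77) → 1771 ÷ (2001/100) = 7700/87 ≈ 88.506

CN_adj = 7700/87 ≈ 88.506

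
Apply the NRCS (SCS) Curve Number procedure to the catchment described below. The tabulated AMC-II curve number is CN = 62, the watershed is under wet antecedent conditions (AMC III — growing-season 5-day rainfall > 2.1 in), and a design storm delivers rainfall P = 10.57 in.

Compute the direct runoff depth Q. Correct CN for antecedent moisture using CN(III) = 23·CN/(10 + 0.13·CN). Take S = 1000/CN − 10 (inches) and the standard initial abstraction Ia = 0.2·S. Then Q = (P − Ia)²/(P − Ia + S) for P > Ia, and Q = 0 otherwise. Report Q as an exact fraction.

Wet (AMC III): CN(III) = 23·62/(10 + 0.13·62) = 1426/(903/50) = 71300/903 ≈ 78.959
Retention S: 1000/CN − 10 with CN=78.959 → S = 1900/713 ≈ 2.665 in
Ia = 0.2S: 0.2·2.665 = 0.533 in (exactly 380/713)
Since P=10.570 > Ia=0.533: effective rainfall P−Ia = 715641/71300 in
Q: (715641/71300)² ÷ (905641/71300) = 512142040881/64572203300 in (≈ 7.931 in)

Q = 512142040881/64572203300 in ≈ 7.931 in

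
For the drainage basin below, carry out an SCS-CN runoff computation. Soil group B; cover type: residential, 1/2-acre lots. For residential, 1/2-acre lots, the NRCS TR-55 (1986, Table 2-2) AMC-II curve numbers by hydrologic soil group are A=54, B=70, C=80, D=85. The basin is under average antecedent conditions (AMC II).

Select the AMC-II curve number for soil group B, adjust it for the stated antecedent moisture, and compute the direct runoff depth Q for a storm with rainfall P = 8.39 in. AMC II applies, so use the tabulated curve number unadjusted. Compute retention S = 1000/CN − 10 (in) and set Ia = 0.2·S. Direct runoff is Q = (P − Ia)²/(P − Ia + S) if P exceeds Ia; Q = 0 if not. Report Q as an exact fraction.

Q = 27804529/5791100 in ≈ 4.801 in

NRCS table: residential, 1/2-acre lots, soil group B → CN(II) = 70
CN(II) = 70; AMC II needs no correction.
Retention S: 1000/CN − 10 with CN=70.000 → S = 30/7 ≈ 4.286 in
Ia = 0.2·(30/7) = 6/7 in ≈ 0.857 in
Excess rainfall: 8.390 − 0.857 = 7.533 in; P > Ia so Q > 0
Q = (5273/700)²/((5273/700) + 30/7) = (27804529/490000)/(8273/700) = 27804529/5791100 in ≈ 4.801 in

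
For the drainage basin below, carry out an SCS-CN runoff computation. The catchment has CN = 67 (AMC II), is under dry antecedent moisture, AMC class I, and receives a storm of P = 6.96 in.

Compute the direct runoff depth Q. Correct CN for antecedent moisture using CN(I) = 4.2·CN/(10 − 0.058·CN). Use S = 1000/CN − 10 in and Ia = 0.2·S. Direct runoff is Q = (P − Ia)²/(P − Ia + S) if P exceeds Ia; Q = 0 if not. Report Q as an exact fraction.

Dry (AMC I): CN(I) = 4.2·67/(10 − 0.058·67) = (1407/5)/(3057/500) = 46900/1019 ≈ 46.026
Retention S: 1000/CN − 10 with CN=46.026 → S = 5500/469 ≈ 11.727 in
Ia = 0.2S: 0.2·11.727 = 2.345 in (exactly 1100/469)
P − Ia = 6.960 − 2.345 = 54106/11725 ≈ 4.615 in (> 0, runoff occurs)
Runoff Q = (P−Ia)²/(P−Ia+S) = (4.615)²/(4.615+11.727) = 1463729618/1123290175 ≈ 1.303 in

Q = 1463729618/1123290175 in ≈ 1.303 in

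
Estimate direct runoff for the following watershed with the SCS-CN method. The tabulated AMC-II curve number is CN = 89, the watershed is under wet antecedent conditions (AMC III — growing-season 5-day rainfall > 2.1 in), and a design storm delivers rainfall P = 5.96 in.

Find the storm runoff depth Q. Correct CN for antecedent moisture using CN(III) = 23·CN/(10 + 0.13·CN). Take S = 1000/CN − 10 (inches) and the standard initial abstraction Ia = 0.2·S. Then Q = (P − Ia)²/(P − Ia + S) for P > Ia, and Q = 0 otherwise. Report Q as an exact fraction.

Q = 89702047009/16734378525 in ≈ 5.360 in

CN(III) from CN(II)=89: (23·89)/(10 + 0.13·89) = 204700/2157 ≈ 94.900
S = 1000/(204700/2157) − 10 = 1100/2047 in ≈ 0.537 in
Initial abstraction Ia = S/5 = (1100/2047)/5 = 220/2047 ≈ 0.107 in
P − Ia = 5.960 − 0.107 = 299503/51175 ≈ 5.853 in (> 0, runoff occurs)
Q = (299503/51175)²/((299503/51175) + 1100/2047) = (89702047009/2618880625)/(327003/51175) = 89702047009/16734378525 in ≈ 5.360 in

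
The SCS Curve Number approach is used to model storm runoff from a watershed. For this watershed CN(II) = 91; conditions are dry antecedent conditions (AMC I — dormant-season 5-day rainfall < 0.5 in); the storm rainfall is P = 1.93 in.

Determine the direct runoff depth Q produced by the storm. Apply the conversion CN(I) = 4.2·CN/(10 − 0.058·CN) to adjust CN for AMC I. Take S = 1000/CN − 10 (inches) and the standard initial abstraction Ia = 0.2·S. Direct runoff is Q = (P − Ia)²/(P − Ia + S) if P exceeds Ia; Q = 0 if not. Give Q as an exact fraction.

Dry (AMC I): CN(I) = 4.2·91/(10 − 0.058·91) = (1911/5)/(2361/500) = 63700/787 ≈ 80.940
S = 1000/(63700/787) − 10 = 1500/637 in ≈ 2.355 in
Ia = 0.2·(1500/637) = 300/637 in ≈ 0.471 in
Since P=1.930 > Ia=0.471: effective rainfall P−Ia = 92941/63700 in
Q = (92941/63700)²/((92941/63700) + 1500/637) = (8638029481/4057690000)/(242941/63700) = 8638029481/15475341700 in ≈ 0.558 in

Q = 8638029481/15475341700 in ≈ 0.558 in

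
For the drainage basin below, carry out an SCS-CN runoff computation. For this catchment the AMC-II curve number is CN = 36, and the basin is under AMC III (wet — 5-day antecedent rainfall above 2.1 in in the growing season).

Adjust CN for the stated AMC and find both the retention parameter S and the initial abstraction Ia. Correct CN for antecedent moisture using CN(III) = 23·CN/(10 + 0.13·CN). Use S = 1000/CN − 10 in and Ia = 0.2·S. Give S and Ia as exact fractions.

CN(III) from CN(II)=36: (23·36)/(10 + 0.13·36) = 20700/367 ≈ 56.403
Retention S: 1000/CN − 10 with CN=56.403 → S = 1600/207 ≈ 7.729 in
Ia = 0.2·(1600/207) = 320/207 in ≈ 1.546 in

S = 1600/207 in ≈ 7.729 in; Ia = 320/207 in ≈ 1.546 in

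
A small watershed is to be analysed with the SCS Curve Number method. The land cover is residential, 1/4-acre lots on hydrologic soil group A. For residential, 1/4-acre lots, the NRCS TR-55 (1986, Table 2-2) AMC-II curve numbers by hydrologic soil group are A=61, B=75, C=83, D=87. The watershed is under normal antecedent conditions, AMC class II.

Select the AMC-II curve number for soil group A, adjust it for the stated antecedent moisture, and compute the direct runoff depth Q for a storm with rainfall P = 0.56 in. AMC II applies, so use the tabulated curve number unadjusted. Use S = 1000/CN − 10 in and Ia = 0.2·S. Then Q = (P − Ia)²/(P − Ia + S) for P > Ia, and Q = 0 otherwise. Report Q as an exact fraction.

Q = 0 in ≈ 0.000 in

NRCS table: residential, 1/4-acre lots, soil group A → CN(II) = 61
CN(II) = 61; AMC II needs no correction.
Retention S: 1000/CN − 10 with CN=61.000 → S = 390/61 ≈ 6.393 in
Ia = 0.2S: 0.2·6.393 = 1.279 in (exactly 78/61)
P = 0.560 ≤ Ia = 1.279 in: entire storm abstracted, Q = 0.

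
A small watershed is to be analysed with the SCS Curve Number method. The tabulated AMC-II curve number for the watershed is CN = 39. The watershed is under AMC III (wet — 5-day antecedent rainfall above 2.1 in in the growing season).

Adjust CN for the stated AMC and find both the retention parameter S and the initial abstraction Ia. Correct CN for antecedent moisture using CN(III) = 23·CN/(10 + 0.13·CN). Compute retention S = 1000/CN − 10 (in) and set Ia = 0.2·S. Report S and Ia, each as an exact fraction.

CN(III) from CN(II)=39: (23·39)/(10 + 0.13·39) = 89700/1507 ≈ 59.522
S = 1000/(89700/1507) − 10 = 6100/897 in ≈ 6.800 in
Initial abstraction Ia = S/5 = (6100/897)/5 = 1220/897 ≈ 1.360 in

S = 6100/897 in ≈ 6.800 in; Ia = 1220/897 in ≈ 1.360 in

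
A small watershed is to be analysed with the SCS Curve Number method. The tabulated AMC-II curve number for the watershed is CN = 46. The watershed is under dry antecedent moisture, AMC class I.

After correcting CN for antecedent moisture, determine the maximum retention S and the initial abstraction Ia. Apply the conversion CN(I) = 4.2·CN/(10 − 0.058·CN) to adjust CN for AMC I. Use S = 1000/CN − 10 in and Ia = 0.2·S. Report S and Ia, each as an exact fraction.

S = 4500/161 in ≈ 27.950 in; Ia = 900/161 in ≈ 5.590 in

Dry (AMC I): CN(I) = 4.2·46/(10 − 0.058·46) = (966/5)/(1833/250) = 16100/611 ≈ 26.350
S = 1000/(16100/611) − 10 = 4500/161 in ≈ 27.950 in
Ia = 0.2S: 0.2·27.950 = 5.590 in (exactly 900/161)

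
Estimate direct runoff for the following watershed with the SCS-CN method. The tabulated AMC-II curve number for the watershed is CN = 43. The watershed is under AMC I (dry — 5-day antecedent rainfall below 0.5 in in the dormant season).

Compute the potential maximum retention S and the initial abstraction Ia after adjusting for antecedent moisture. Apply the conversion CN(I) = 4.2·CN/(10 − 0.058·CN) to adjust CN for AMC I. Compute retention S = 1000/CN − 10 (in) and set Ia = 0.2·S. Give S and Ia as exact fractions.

S = 9500/301 in ≈ 31.561 in; Ia = 1900/301 in ≈ 6.312 in

CN(I) from CN(II)=43: (4.2·43)/(10 − 0.058·43) = 30100/1251 ≈ 24.061
S = 1000/(30100/1251) − 10 = 9500/301 in ≈ 31.561 in
Ia = 0.2·(9500/301) = 1900/301 in ≈ 6.312 in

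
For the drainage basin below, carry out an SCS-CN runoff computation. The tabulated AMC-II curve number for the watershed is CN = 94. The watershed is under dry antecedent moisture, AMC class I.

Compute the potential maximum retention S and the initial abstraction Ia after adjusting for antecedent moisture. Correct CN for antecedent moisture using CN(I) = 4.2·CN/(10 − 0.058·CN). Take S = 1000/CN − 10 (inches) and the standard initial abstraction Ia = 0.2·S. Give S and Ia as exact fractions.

S = 500/329 in ≈ 1.520 in; Ia = 100/329 in ≈ 0.304 in

Dry (AMC I): CN(I) = 4.2·94/(10 − 0.058·94) = (1974/5)/(1137/250) = 32900/379 ≈ 86.807
Retention S: 1000/CN − 10 with CN=86.807 → S = 500/329 ≈ 1.520 in
Ia = 0.2S: 0.2·1.520 = 0.304 in (exactly 100/329)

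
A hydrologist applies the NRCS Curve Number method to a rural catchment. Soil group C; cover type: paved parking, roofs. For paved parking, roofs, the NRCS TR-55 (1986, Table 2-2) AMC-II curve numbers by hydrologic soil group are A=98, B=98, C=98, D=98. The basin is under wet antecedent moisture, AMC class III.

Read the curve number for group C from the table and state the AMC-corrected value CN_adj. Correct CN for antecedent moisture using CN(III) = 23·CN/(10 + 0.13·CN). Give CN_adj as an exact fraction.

CN_adj = 112700/1137 ≈ 99.120

NRCS table: paved parking, roofs, soil group C → CN(II) = 98
CN(III) from CN(II)=98: (23·98)/(10 + 0.13·98) = 112700/1137 ≈ 99.120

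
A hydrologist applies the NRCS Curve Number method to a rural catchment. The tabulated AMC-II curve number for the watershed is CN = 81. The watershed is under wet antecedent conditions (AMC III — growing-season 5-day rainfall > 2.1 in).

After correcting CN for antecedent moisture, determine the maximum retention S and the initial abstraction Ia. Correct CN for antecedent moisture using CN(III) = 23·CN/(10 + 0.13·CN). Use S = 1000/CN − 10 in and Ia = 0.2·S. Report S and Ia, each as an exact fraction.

Adjust CN=81 to AMC III: 23·81/(10 + 0.13·81) → 1863 ÷ (2053/100) = 186300/2053 ≈ 90.745
Retention S: 1000/CN − 10 with CN=90.745 → S = 1900/1863 ≈ 1.020 in
Ia = 0.2·(1900/1863) = 380/1863 in ≈ 0.204 in

S = 1900/1863 in ≈ 1.020 in; Ia = 380/1863 in ≈ 0.204 in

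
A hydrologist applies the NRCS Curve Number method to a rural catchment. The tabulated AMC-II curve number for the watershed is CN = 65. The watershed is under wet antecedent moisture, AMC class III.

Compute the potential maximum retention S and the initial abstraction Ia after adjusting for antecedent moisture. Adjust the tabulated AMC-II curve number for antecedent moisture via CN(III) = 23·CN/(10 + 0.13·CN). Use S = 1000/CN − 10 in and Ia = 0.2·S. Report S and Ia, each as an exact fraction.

S = 700/299 in ≈ 2.341 in; Ia = 140/299 in ≈ 0.468 in

Wet (AMC III): CN(III) = 23·65/(10 + 0.13·65) = 1495/(369/20) = 29900/369 ≈ 81.030
Max retention: S = 1000/(29900/369) − 10 = 700/299 in (≈ 2.341 in)
Ia = 0.2·(700/299) = 140/299 in ≈ 0.468 in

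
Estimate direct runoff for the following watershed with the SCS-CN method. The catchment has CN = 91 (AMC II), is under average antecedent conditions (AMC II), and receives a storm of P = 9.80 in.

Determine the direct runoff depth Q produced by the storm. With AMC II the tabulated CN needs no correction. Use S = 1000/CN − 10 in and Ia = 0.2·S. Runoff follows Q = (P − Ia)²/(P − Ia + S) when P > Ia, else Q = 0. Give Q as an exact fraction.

AMC II — tabulated CN = 91 applies directly.
S = 1000/91 − 10 = 90/91 in ≈ 0.989 in
Initial abstraction Ia = S/5 = (90/91)/5 = 18/91 ≈ 0.198 in
Since P=9.800 > Ia=0.198: effective rainfall P−Ia = 4369/455 in
Runoff Q = (P−Ia)²/(P−Ia+S) = (9.602)²/(9.602+0.989) = 19088161/2192645 ≈ 8.706 in

Q = 19088161/2192645 in ≈ 8.706 in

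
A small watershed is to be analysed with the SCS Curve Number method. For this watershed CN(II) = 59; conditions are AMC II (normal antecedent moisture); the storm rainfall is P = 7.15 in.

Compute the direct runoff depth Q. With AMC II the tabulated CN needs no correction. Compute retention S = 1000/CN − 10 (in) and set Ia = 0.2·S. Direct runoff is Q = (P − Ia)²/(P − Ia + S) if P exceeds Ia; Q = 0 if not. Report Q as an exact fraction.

Q = 46199209/17696460 in ≈ 2.611 in

AMC II — tabulated CN = 59 applies directly.
S = 1000/59 − 10 = 410/59 in ≈ 6.949 in
Ia = 0.2S: 0.2·6.949 = 1.390 in (exactly 82/59)
Since P=7.150 > Ia=1.390: effective rainfall P−Ia = 6797/1180 in
Q: (6797/1180)² ÷ (14997/1180) = 46199209/17696460 in (≈ 2.611 in)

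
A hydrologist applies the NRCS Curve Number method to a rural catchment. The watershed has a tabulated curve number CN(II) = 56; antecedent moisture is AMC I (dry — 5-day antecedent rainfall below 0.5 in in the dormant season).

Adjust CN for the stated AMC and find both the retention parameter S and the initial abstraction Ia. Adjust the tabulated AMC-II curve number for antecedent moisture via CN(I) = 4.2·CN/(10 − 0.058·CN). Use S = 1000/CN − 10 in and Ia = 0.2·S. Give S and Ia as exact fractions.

S = 2750/147 in ≈ 18.707 in; Ia = 550/147 in ≈ 3.741 in

CN(I) from CN(II)=56: (4.2·56)/(10 − 0.058·56) = 7350/211 ≈ 34.834
Max retention: S = 1000/(7350/211) − 10 = 2750/147 in (≈ 18.707 in)
Initial abstraction Ia = S/5 = (2750/147)/5 = 550/147 ≈ 3.741 in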